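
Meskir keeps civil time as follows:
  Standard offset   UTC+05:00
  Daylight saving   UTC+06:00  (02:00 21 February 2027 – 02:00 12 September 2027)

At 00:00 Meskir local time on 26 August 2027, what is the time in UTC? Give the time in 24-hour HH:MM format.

Daylight saving runs 21 February – 12 September; 26 August 2027 is inside that window, so Meskir is at UTC+06:00.
00:00 local − 6h = 18:00 UTC (rolling into the previous day, 25 August 2027).

18:00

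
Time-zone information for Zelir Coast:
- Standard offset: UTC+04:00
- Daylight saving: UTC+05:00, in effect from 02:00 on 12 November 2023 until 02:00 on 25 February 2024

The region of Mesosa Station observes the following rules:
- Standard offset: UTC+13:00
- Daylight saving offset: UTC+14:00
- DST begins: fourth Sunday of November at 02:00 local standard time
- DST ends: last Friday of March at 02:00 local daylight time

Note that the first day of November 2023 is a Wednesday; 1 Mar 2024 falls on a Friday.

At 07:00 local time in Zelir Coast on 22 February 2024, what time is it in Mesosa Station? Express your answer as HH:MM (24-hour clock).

Daylight saving runs 12 November 2023 – 25 February 2024; 22 February 2024 is inside that window, so Zelir Coast is at UTC+05:00.
07:00 Zelir Coast − 5h = 02:00 UTC.
1 November 2023 is a Wednesday, so the first Sunday is November 5 and the fourth is November 26.
1 March 2024 is a Friday, so Fridays fall on 1, 8, 15, 22, 29; the last is March 29.
At the standard offset (UTC+13:00), 02:00 UTC + 13h = 15:00 Mesosa Station standard time.
The standard-time date in Mesosa Station, 22 February 2024, falls between 26 November 2023 and 29 March 2024, so daylight saving is in effect and Mesosa Station is at UTC+14:00.
02:00 UTC + 14h = 16:00 Mesosa Station.

16:00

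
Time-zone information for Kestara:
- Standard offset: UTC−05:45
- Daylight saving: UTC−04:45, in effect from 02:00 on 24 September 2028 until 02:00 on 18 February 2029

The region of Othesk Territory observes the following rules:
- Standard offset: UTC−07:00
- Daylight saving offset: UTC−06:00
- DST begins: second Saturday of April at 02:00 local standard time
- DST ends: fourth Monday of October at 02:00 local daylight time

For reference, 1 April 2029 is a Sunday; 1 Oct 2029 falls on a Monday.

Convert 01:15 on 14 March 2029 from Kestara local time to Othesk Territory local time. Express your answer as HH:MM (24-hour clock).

Daylight saving runs 24 September 2028 – 18 February 2029; 14 March 2029 is outside that window, so Kestara is on standard time at UTC−05:45.
01:15 Kestara + 5h45m = 07:00 UTC.
1 April 2029 is a Sunday, so the first Saturday is April 7 and the second is April 14.
1 October 2029 is a Monday, so the first Monday is October 1 and the fourth is October 22.
At the standard offset (UTC−07:00), 07:00 UTC − 7h = 00:00 Othesk Territory standard time.
Daylight saving runs 14 April – 22 October; the standard-time date in Othesk Territory, 14 March 2029, is outside that window, so Othesk Territory is on standard time at UTC−07:00.
07:00 UTC − 7h = 00:00 Othesk Territory.

00:00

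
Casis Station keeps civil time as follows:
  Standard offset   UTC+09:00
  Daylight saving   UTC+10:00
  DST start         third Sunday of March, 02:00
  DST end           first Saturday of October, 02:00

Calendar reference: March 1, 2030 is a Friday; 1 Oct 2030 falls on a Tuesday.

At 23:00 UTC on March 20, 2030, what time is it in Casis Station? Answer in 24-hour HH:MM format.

1 March 2030 is a Friday, so the first Sunday is March 3 and the third is March 17.
1 October 2030 is a Tuesday, so the first Saturday is October 5.
At the standard offset (UTC+09:00), 23:00 UTC + 9h = 08:00 Casis Station standard time (rolling into the next day, 21 March 2030).
The standard-time date in Casis Station, March 21, 2030, falls between 17 March and 5 October, so daylight saving is in effect and Casis Station is at UTC+10:00.
23:00 UTC + 10h = 09:00 local (rolling into the next day, 21 March 2030).

09:00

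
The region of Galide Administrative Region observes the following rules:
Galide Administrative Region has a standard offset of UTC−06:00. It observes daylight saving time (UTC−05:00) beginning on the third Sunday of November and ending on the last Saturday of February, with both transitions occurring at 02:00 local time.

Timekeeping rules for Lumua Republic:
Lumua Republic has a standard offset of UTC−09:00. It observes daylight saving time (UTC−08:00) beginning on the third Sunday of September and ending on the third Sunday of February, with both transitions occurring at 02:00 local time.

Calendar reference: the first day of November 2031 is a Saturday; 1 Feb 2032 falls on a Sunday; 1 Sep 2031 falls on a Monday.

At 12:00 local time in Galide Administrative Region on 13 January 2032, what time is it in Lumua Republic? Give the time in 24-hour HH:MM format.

1 November 2031 is a Saturday, so the first Sunday is November 2 and the third is November 16.
1 February 2032 is a Sunday, so Saturdays fall on 7, 14, 21, 28; the last is February 28.
Daylight saving runs 16 November 2031 – 28 February 2032; 13 January 2032 is inside that window, so Galide Administrative Region is at UTC−05:00.
12:00 Galide Administrative Region + 5h = 17:00 UTC.
1 September 2031 is a Monday, so the first Sunday is September 7 and the third is September 21.
1 February 2032 is a Sunday, so the first Sunday is February 1 and the third is February 15.
At the standard offset (UTC−09:00), 17:00 UTC − 9h = 08:00 Lumua Republic standard time.
The standard-time date in Lumua Republic, 13 January 2032, lies within the daylight-saving period (21 September 2031 – 15 February 2032), so Lumua Republic is on daylight time, UTC−08:00.
17:00 UTC − 8h = 09:00 Lumua Republic.

09:00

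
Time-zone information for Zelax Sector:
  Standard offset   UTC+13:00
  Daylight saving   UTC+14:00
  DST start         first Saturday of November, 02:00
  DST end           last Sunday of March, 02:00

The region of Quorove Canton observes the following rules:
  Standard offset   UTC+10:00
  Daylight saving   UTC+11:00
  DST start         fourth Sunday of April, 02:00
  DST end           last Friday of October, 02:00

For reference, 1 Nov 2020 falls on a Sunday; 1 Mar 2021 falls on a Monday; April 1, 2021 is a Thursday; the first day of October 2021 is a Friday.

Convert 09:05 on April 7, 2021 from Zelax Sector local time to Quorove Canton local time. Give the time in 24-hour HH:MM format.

1 November 2020 is a Sunday, so the first Saturday is November 7.
1 March 2021 is a Monday, so Sundays fall on 7, 14, 21, 28; the last is March 28.
April 7, 2021 does not fall between 7 November 2020 and 28 March 2021, so daylight saving is not in effect and Zelax Sector is at UTC+13:00.
09:05 Zelax Sector − 13h = 20:05 UTC (rolling into the previous day, 6 April 2021).
1 April 2021 is a Thursday, so the first Sunday is April 4 and the fourth is April 25.
1 October 2021 is a Friday, so Fridays fall on 1, 8, 15, 22, 29; the last is October 29.
At the standard offset (UTC+10:00), 20:05 UTC + 10h = 06:05 Quorove Canton standard time (rolling into the next day, 7 April 2021).
The standard-time date in Quorove Canton, April 7, 2021, is outside the daylight-saving period (25 April – 29 October), so Quorove Canton is on standard time, UTC+10:00.
20:05 UTC + 10h = 06:05 Quorove Canton (rolling into the next day, 7 April 2021).

06:05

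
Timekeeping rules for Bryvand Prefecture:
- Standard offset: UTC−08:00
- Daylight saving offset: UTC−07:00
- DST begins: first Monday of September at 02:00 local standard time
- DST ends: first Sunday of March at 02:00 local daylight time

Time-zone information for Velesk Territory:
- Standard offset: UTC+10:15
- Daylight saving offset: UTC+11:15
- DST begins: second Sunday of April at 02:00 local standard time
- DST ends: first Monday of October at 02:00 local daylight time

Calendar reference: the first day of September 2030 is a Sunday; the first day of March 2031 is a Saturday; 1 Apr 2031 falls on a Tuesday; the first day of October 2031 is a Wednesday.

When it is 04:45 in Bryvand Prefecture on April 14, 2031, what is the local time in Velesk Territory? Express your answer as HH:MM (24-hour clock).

1 September 2030 is a Sunday, so the first Monday is September 2.
1 March 2031 is a Saturday, so the first Sunday is March 2.
April 14, 2031 is outside the daylight-saving period (2 September 2030 – 2 March 2031), so Bryvand Prefecture is on standard time, UTC−08:00.
04:45 Bryvand Prefecture + 8h = 12:45 UTC.
1 April 2031 is a Tuesday, so the first Sunday is April 6 and the second is April 13.
1 October 2031 is a Wednesday, so the first Monday is October 6.
At the standard offset (UTC+10:15), 12:45 UTC + 10h15m = 23:00 Velesk Territory standard time.
Daylight saving runs 13 April – 6 October; the standard-time date in Velesk Territory, April 14, 2031, is inside that window, so Velesk Territory is at UTC+11:15.
12:45 UTC + 11h15m = 00:00 Velesk Territory (rolling into the next day, 15 April 2031).

00:00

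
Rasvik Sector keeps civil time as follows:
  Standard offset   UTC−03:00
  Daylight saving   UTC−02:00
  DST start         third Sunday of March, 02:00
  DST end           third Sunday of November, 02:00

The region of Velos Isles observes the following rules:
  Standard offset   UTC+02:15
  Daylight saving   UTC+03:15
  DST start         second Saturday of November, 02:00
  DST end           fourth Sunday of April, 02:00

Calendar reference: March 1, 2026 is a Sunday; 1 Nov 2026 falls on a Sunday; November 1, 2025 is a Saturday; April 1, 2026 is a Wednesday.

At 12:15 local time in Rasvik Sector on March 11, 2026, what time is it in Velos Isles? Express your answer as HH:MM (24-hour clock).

18:30

1 March 2026 is a Sunday, so the first Sunday is March 1 and the third is March 15.
1 November 2026 is a Sunday, so the first Sunday is November 1 and the third is November 15.
Daylight saving runs 15 March – 15 November; March 11, 2026 is outside that window, so Rasvik Sector is on standard time at UTC−03:00.
12:15 Rasvik Sector + 3h = 15:15 UTC.
1 November 2025 is a Saturday, so the first Saturday is November 1 and the second is November 8.
1 April 2026 is a Wednesday, so the first Sunday is April 5 and the fourth is April 26.
At the standard offset (UTC+02:15), 15:15 UTC + 2h15m = 17:30 Velos Isles standard time.
The standard-time date in Velos Isles, March 11, 2026, lies within the daylight-saving period (8 November 2025 – 26 April 2026), so Velos Isles is on daylight time, UTC+03:15.
15:15 UTC + 3h15m = 18:30 Velos Isles.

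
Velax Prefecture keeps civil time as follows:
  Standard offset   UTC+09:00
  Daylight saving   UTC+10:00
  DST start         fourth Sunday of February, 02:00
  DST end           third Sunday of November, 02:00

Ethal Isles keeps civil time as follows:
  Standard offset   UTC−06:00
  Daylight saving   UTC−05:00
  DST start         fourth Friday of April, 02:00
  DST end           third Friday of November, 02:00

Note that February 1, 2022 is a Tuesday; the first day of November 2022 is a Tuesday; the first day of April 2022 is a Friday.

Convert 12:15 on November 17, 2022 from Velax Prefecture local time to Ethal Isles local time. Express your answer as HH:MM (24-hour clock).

1 February 2022 is a Tuesday, so the first Sunday is February 6 and the fourth is February 27.
1 November 2022 is a Tuesday, so the first Sunday is November 6 and the third is November 20.
Daylight saving runs 27 February – 20 November; November 17, 2022 is inside that window, so Velax Prefecture is at UTC+10:00.
12:15 Velax Prefecture − 10h = 02:15 UTC.
1 April 2022 is a Friday, so the first Friday is April 1 and the fourth is April 22.
1 November 2022 is a Tuesday, so the first Friday is November 4 and the third is November 18.
At the standard offset (UTC−06:00), 02:15 UTC − 6h = 20:15 Ethal Isles standard time (rolling into the previous day, 16 November 2022).
Daylight saving runs 22 April – 18 November; the standard-time date in Ethal Isles, November 16, 2022, is inside that window, so Ethal Isles is at UTC−05:00.
02:15 UTC − 5h = 21:15 Ethal Isles (rolling into the previous day, 16 November 2022).

21:15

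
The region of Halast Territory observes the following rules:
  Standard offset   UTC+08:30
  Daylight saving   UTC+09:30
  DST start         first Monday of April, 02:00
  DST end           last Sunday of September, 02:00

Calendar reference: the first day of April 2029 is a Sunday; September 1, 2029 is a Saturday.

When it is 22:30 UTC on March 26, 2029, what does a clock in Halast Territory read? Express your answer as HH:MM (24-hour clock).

1 April 2029 is a Sunday, so the first Monday is April 2.
1 September 2029 is a Saturday, so Sundays fall on 2, 9, 16, 23, 30; the last is September 30.
At the standard offset (UTC+08:30), 22:30 UTC + 8h30m = 07:00 Halast Territory standard time (rolling into the next day, 27 March 2029).
The standard-time date in Halast Territory, March 27, 2029, does not fall between 2 April and 30 September, so daylight saving is not in effect and Halast Territory is at UTC+08:30.
22:30 UTC + 8h30m = 07:00 local (rolling into the next day, 27 March 2029).

07:00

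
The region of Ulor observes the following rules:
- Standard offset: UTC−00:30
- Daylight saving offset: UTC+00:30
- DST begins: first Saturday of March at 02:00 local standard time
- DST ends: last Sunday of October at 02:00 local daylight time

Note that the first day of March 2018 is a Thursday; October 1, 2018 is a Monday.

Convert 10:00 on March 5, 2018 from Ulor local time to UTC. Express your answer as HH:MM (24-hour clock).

09:30

1 March 2018 is a Thursday, so the first Saturday is March 3.
1 October 2018 is a Monday, so Sundays fall on 7, 14, 21, 28; the last is October 28.
Daylight saving runs 3 March – 28 October; March 5, 2018 is inside that window, so Ulor is at UTC+00:30.
10:00 local − 0h30m = 09:30 UTC.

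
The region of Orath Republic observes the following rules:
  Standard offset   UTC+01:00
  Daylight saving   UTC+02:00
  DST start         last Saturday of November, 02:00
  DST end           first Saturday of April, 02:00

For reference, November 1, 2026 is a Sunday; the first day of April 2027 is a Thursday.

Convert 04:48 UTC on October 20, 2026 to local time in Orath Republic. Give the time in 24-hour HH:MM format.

1 November 2026 is a Sunday, so Saturdays fall on 7, 14, 21, 28; the last is November 28.
1 April 2027 is a Thursday, so the first Saturday is April 3.
At the standard offset (UTC+01:00), 04:48 UTC + 1h = 05:48 Orath Republic standard time.
The standard-time date in Orath Republic, October 20, 2026, is outside the daylight-saving period (28 November 2026 – 3 April 2027), so Orath Republic is on standard time, UTC+01:00.
04:48 UTC + 1h = 05:48 local.

05:48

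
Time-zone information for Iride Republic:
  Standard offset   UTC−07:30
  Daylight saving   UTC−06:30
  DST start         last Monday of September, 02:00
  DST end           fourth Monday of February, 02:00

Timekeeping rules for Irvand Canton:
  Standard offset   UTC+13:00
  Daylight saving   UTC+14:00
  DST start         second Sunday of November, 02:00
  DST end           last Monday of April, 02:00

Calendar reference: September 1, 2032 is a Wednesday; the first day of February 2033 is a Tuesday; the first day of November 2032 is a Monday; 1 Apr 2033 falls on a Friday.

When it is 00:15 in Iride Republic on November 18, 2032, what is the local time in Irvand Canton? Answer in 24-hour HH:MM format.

20:45

1 September 2032 is a Wednesday, so Mondays fall on 6, 13, 20, 27; the last is September 27.
1 February 2033 is a Tuesday, so the first Monday is February 7 and the fourth is February 28.
November 18, 2032 falls between 27 September 2032 and 28 February 2033, so daylight saving is in effect and Iride Republic is at UTC−06:30.
00:15 Iride Republic + 6h30m = 06:45 UTC.
1 November 2032 is a Monday, so the first Sunday is November 7 and the second is November 14.
1 April 2033 is a Friday, so Mondays fall on 4, 11, 18, 25; the last is April 25.
At the standard offset (UTC+13:00), 06:45 UTC + 13h = 19:45 Irvand Canton standard time.
The standard-time date in Irvand Canton, November 18, 2032, lies within the daylight-saving period (14 November 2032 – 25 April 2033), so Irvand Canton is on daylight time, UTC+14:00.
06:45 UTC + 14h = 20:45 Irvand Canton.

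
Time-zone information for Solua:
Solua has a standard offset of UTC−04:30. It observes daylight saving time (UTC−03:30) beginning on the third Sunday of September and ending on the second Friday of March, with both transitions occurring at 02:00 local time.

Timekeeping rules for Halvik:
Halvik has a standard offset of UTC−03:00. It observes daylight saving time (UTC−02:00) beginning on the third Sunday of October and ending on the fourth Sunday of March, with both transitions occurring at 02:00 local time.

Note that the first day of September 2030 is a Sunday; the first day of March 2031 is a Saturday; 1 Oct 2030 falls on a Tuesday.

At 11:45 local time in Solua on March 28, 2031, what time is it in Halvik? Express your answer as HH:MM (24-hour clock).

1 September 2030 is a Sunday, so the first Sunday is September 1 and the third is September 15.
1 March 2031 is a Saturday, so the first Friday is March 7 and the second is March 14.
Daylight saving runs 15 September 2030 – 14 March 2031; March 28, 2031 is outside that window, so Solua is on standard time at UTC−04:30.
11:45 Solua + 4h30m = 16:15 UTC.
1 October 2030 is a Tuesday, so the first Sunday is October 6 and the third is October 20.
1 March 2031 is a Saturday, so the first Sunday is March 2 and the fourth is March 23.
At the standard offset (UTC−03:00), 16:15 UTC − 3h = 13:15 Halvik standard time.
The standard-time date in Halvik, March 28, 2031, is outside the daylight-saving period (20 October 2030 – 23 March 2031), so Halvik is on standard time, UTC−03:00.
16:15 UTC − 3h = 13:15 Halvik.

13:15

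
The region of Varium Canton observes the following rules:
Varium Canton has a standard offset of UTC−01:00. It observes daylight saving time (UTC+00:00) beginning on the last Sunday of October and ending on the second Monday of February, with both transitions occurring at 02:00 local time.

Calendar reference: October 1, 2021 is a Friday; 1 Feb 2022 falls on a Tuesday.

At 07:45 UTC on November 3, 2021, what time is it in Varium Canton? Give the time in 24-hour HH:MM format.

1 October 2021 is a Friday, so Sundays fall on 3, 10, 17, 24, 31; the last is October 31.
1 February 2022 is a Tuesday, so the first Monday is February 7 and the second is February 14.
At the standard offset (UTC−01:00), 07:45 UTC − 1h = 06:45 Varium Canton standard time.
The standard-time date in Varium Canton, November 3, 2021, lies within the daylight-saving period (31 October 2021 – 14 February 2022), so Varium Canton is on daylight time, UTC+00:00.
07:45 UTC + 0h = 07:45 local.

07:45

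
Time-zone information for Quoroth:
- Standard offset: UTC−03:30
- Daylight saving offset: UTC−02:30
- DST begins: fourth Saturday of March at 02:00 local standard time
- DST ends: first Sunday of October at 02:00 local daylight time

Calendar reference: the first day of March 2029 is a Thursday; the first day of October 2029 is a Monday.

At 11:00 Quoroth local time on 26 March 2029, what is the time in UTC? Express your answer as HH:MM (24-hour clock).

1 March 2029 is a Thursday, so the first Saturday is March 3 and the fourth is March 24.
1 October 2029 is a Monday, so the first Sunday is October 7.
Daylight saving runs 24 March – 7 October; 26 March 2029 is inside that window, so Quoroth is at UTC−02:30.
11:00 local + 2h30m = 13:30 UTC.

13:30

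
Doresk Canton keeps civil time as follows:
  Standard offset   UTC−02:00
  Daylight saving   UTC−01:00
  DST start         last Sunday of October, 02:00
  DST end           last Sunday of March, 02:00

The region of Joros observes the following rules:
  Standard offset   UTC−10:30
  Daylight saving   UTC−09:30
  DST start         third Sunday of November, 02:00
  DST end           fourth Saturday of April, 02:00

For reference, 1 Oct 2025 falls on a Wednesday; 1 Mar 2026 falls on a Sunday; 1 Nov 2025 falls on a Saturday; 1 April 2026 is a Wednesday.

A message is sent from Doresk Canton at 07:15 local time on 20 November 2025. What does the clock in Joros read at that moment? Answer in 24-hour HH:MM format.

22:45

1 October 2025 is a Wednesday, so Sundays fall on 5, 12, 19, 26; the last is October 26.
1 March 2026 is a Sunday, so Sundays fall on 1, 8, 15, 22, 29; the last is March 29.
Daylight saving runs 26 October 2025 – 29 March 2026; 20 November 2025 is inside that window, so Doresk Canton is at UTC−01:00.
07:15 Doresk Canton + 1h = 08:15 UTC.
1 November 2025 is a Saturday, so the first Sunday is November 2 and the third is November 16.
1 April 2026 is a Wednesday, so the first Saturday is April 4 and the fourth is April 25.
At the standard offset (UTC−10:30), 08:15 UTC − 10h30m = 21:45 Joros standard time (rolling into the previous day, 19 November 2025).
The standard-time date in Joros, 19 November 2025, lies within the daylight-saving period (16 November 2025 – 25 April 2026), so Joros is on daylight time, UTC−09:30.
08:15 UTC − 9h30m = 22:45 Joros (rolling into the previous day, 19 November 2025).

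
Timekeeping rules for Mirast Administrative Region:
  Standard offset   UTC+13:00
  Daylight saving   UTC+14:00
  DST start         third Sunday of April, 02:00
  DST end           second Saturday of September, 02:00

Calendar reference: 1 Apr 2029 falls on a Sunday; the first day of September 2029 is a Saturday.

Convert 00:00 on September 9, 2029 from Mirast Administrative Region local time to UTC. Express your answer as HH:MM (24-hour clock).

1 April 2029 is a Sunday, so the first Sunday is April 1 and the third is April 15.
1 September 2029 is a Saturday, so the first Saturday is September 1 and the second is September 8.
Daylight saving runs 15 April – 8 September; September 9, 2029 is outside that window, so Mirast Administrative Region is on standard time at UTC+13:00.
00:00 local − 13h = 11:00 UTC (rolling into the previous day, 8 September 2029).

11:00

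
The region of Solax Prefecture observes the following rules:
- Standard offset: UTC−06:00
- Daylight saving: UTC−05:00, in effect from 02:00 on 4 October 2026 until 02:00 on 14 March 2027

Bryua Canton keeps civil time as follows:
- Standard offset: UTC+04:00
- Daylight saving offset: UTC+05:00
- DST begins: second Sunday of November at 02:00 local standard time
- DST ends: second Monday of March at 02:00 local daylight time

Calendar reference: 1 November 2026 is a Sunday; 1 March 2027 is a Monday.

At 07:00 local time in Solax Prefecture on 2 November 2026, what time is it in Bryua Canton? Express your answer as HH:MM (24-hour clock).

16:00

2 November 2026 falls between 4 October 2026 and 14 March 2027, so daylight saving is in effect and Solax Prefecture is at UTC−05:00.
07:00 Solax Prefecture + 5h = 12:00 UTC.
1 November 2026 is a Sunday, so the first Sunday is November 1 and the second is November 8.
1 March 2027 is a Monday, so the first Monday is March 1 and the second is March 8.
At the standard offset (UTC+04:00), 12:00 UTC + 4h = 16:00 Bryua Canton standard time.
The standard-time date in Bryua Canton, 2 November 2026, is outside the daylight-saving period (8 November 2026 – 8 March 2027), so Bryua Canton is on standard time, UTC+04:00.
12:00 UTC + 4h = 16:00 Bryua Canton.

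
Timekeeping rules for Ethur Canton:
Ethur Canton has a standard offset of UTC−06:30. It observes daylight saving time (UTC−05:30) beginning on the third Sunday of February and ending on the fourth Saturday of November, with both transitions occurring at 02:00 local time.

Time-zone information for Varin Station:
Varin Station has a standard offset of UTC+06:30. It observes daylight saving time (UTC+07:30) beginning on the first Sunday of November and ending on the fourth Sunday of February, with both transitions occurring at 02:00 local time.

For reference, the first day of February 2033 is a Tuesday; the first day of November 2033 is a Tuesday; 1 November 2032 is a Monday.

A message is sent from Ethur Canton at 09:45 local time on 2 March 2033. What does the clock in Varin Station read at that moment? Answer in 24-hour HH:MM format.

1 February 2033 is a Tuesday, so the first Sunday is February 6 and the third is February 20.
1 November 2033 is a Tuesday, so the first Saturday is November 5 and the fourth is November 26.
2 March 2033 falls between 20 February and 26 November, so daylight saving is in effect and Ethur Canton is at UTC−05:30.
09:45 Ethur Canton + 5h30m = 15:15 UTC.
1 November 2032 is a Monday, so the first Sunday is November 7.
1 February 2033 is a Tuesday, so the first Sunday is February 6 and the fourth is February 27.
At the standard offset (UTC+06:30), 15:15 UTC + 6h30m = 21:45 Varin Station standard time.
Daylight saving runs 7 November 2032 – 27 February 2033; the standard-time date in Varin Station, 2 March 2033, is outside that window, so Varin Station is on standard time at UTC+06:30.
15:15 UTC + 6h30m = 21:45 Varin Station.

21:45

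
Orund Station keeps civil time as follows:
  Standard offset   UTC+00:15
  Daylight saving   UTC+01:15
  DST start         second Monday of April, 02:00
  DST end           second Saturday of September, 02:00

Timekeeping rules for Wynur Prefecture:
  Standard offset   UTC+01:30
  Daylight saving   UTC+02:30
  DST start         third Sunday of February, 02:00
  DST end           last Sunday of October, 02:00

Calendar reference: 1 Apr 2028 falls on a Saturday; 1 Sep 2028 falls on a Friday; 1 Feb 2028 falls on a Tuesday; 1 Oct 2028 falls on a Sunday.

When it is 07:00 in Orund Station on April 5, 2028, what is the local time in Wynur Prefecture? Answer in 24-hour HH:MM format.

1 April 2028 is a Saturday, so the first Monday is April 3 and the second is April 10.
1 September 2028 is a Friday, so the first Saturday is September 2 and the second is September 9.
April 5, 2028 does not fall between 10 April and 9 September, so daylight saving is not in effect and Orund Station is at UTC+00:15.
07:00 Orund Station − 0h15m = 06:45 UTC.
1 February 2028 is a Tuesday, so the first Sunday is February 6 and the third is February 20.
1 October 2028 is a Sunday, so Sundays fall on 1, 8, 15, 22, 29; the last is October 29.
At the standard offset (UTC+01:30), 06:45 UTC + 1h30m = 08:15 Wynur Prefecture standard time.
The standard-time date in Wynur Prefecture, April 5, 2028, lies within the daylight-saving period (20 February – 29 October), so Wynur Prefecture is on daylight time, UTC+02:30.
06:45 UTC + 2h30m = 09:15 Wynur Prefecture.

09:15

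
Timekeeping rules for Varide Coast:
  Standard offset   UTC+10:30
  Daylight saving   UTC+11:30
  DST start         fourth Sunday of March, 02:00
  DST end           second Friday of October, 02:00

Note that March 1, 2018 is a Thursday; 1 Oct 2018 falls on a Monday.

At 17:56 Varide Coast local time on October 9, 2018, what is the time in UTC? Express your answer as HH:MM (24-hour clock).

1 March 2018 is a Thursday, so the first Sunday is March 4 and the fourth is March 25.
1 October 2018 is a Monday, so the first Friday is October 5 and the second is October 12.
October 9, 2018 lies within the daylight-saving period (25 March – 12 October), so Varide Coast is on daylight time, UTC+11:30.
17:56 local − 11h30m = 06:26 UTC.

06:26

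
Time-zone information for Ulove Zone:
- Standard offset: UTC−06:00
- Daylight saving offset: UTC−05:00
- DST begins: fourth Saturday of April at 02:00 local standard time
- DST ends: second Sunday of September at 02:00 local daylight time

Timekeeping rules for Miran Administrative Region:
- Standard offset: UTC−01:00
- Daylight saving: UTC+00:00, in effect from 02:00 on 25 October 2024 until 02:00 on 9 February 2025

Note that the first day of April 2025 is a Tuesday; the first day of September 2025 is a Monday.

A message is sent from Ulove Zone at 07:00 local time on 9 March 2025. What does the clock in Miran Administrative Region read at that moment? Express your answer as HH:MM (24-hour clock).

12:00

1 April 2025 is a Tuesday, so the first Saturday is April 5 and the fourth is April 26.
1 September 2025 is a Monday, so the first Sunday is September 7 and the second is September 14.
9 March 2025 does not fall between 26 April and 14 September, so daylight saving is not in effect and Ulove Zone is at UTC−06:00.
07:00 Ulove Zone + 6h = 13:00 UTC.
At the standard offset (UTC−01:00), 13:00 UTC − 1h = 12:00 Miran Administrative Region standard time.
The standard-time date in Miran Administrative Region, 9 March 2025, does not fall between 25 October 2024 and 9 February 2025, so daylight saving is not in effect and Miran Administrative Region is at UTC−01:00.
13:00 UTC − 1h = 12:00 Miran Administrative Region.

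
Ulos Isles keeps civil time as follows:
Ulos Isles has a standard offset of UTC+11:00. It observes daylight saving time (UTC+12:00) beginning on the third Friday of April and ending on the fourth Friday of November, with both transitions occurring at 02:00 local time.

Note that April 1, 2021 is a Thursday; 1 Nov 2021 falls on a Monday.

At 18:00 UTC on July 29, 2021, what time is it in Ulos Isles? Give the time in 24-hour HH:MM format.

1 April 2021 is a Thursday, so the first Friday is April 2 and the third is April 16.
1 November 2021 is a Monday, so the first Friday is November 5 and the fourth is November 26.
At the standard offset (UTC+11:00), 18:00 UTC + 11h = 05:00 Ulos Isles standard time (rolling into the next day, 30 July 2021).
The standard-time date in Ulos Isles, July 30, 2021, falls between 16 April and 26 November, so daylight saving is in effect and Ulos Isles is at UTC+12:00.
18:00 UTC + 12h = 06:00 local (rolling into the next day, 30 July 2021).

06:00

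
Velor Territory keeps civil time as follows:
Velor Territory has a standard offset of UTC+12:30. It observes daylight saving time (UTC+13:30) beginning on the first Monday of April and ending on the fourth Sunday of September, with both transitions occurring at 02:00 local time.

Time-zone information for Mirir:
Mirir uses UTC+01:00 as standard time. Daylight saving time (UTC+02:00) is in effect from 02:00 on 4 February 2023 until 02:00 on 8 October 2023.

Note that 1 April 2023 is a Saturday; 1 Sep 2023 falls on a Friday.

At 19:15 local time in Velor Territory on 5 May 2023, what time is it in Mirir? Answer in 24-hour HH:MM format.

1 April 2023 is a Saturday, so the first Monday is April 3.
1 September 2023 is a Friday, so the first Sunday is September 3 and the fourth is September 24.
5 May 2023 falls between 3 April and 24 September, so daylight saving is in effect and Velor Territory is at UTC+13:30.
19:15 Velor Territory − 13h30m = 05:45 UTC.
At the standard offset (UTC+01:00), 05:45 UTC + 1h = 06:45 Mirir standard time.
Daylight saving runs 4 February – 8 October; the standard-time date in Mirir, 5 May 2023, is inside that window, so Mirir is at UTC+02:00.
05:45 UTC + 2h = 07:45 Mirir.

07:45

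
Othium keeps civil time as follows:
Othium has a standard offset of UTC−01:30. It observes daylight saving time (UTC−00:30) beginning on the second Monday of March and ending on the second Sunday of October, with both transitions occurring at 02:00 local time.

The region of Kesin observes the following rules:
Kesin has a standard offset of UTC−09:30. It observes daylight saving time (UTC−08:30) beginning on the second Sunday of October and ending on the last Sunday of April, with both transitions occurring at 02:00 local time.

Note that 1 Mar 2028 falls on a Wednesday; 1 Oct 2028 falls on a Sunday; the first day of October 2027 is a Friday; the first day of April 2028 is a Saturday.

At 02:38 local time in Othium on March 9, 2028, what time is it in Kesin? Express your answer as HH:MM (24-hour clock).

1 March 2028 is a Wednesday, so the first Monday is March 6 and the second is March 13.
1 October 2028 is a Sunday, so the first Sunday is October 1 and the second is October 8.
Daylight saving runs 13 March – 8 October; March 9, 2028 is outside that window, so Othium is on standard time at UTC−01:30.
02:38 Othium + 1h30m = 04:08 UTC.
1 October 2027 is a Friday, so the first Sunday is October 3 and the second is October 10.
1 April 2028 is a Saturday, so Sundays fall on 2, 9, 16, 23, 30; the last is April 30.
At the standard offset (UTC−09:30), 04:08 UTC − 9h30m = 18:38 Kesin standard time (rolling into the previous day, 8 March 2028).
The standard-time date in Kesin, March 8, 2028, falls between 10 October 2027 and 30 April 2028, so daylight saving is in effect and Kesin is at UTC−08:30.
04:08 UTC − 8h30m = 19:38 Kesin (rolling into the previous day, 8 March 2028).

19:38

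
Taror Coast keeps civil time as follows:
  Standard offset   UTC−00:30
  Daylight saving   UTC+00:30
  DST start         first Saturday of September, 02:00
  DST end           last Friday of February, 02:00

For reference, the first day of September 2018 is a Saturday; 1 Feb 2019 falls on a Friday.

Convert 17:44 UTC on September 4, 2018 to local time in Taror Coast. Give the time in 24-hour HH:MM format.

1 September 2018 is a Saturday, so the first Saturday is September 1.
1 February 2019 is a Friday, so Fridays fall on 1, 8, 15, 22; the last is February 22.
At the standard offset (UTC−00:30), 17:44 UTC − 0h30m = 17:14 Taror Coast standard time.
Daylight saving runs 1 September 2018 – 22 February 2019; the standard-time date in Taror Coast, September 4, 2018, is inside that window, so Taror Coast is at UTC+00:30.
17:44 UTC + 0h30m = 18:14 local.

18:14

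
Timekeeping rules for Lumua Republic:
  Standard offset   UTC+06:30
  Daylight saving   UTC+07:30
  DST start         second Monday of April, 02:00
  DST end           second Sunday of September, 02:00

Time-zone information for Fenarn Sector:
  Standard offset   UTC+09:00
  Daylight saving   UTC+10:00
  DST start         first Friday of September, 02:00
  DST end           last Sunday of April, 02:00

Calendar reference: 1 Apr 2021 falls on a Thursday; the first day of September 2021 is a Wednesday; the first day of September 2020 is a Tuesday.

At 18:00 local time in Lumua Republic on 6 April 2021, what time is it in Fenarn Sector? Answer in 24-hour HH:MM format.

1 April 2021 is a Thursday, so the first Monday is April 5 and the second is April 12.
1 September 2021 is a Wednesday, so the first Sunday is September 5 and the second is September 12.
6 April 2021 does not fall between 12 April and 12 September, so daylight saving is not in effect and Lumua Republic is at UTC+06:30.
18:00 Lumua Republic − 6h30m = 11:30 UTC.
1 September 2020 is a Tuesday, so the first Friday is September 4.
1 April 2021 is a Thursday, so Sundays fall on 4, 11, 18, 25; the last is April 25.
At the standard offset (UTC+09:00), 11:30 UTC + 9h = 20:30 Fenarn Sector standard time.
The standard-time date in Fenarn Sector, 6 April 2021, falls between 4 September 2020 and 25 April 2021, so daylight saving is in effect and Fenarn Sector is at UTC+10:00.
11:30 UTC + 10h = 21:30 Fenarn Sector.

21:30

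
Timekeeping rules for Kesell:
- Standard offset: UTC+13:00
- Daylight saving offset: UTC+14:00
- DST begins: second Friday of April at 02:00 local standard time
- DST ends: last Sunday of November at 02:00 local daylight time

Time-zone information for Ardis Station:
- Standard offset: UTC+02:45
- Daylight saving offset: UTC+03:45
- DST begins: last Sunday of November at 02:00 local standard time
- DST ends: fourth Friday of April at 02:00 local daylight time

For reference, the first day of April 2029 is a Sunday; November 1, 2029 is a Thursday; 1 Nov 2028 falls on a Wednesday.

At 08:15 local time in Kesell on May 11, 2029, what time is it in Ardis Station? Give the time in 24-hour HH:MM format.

1 April 2029 is a Sunday, so the first Friday is April 6 and the second is April 13.
1 November 2029 is a Thursday, so Sundays fall on 4, 11, 18, 25; the last is November 25.
Daylight saving runs 13 April – 25 November; May 11, 2029 is inside that window, so Kesell is at UTC+14:00.
08:15 Kesell − 14h = 18:15 UTC (rolling into the previous day, 10 May 2029).
1 November 2028 is a Wednesday, so Sundays fall on 5, 12, 19, 26; the last is November 26.
1 April 2029 is a Sunday, so the first Friday is April 6 and the fourth is April 27.
At the standard offset (UTC+02:45), 18:15 UTC + 2h45m = 21:00 Ardis Station standard time.
The standard-time date in Ardis Station, May 10, 2029, does not fall between 26 November 2028 and 27 April 2029, so daylight saving is not in effect and Ardis Station is at UTC+02:45.
18:15 UTC + 2h45m = 21:00 Ardis Station.

21:00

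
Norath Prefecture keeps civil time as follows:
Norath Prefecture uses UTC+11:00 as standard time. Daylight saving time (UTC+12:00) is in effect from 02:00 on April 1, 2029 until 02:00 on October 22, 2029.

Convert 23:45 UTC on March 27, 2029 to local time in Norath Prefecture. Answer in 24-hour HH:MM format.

At the standard offset (UTC+11:00), 23:45 UTC + 11h = 10:45 Norath Prefecture standard time (rolling into the next day, 28 March 2029).
The standard-time date in Norath Prefecture, March 28, 2029, does not fall between 1 April and 22 October, so daylight saving is not in effect and Norath Prefecture is at UTC+11:00.
23:45 UTC + 11h = 10:45 local (rolling into the next day, 28 March 2029).

10:45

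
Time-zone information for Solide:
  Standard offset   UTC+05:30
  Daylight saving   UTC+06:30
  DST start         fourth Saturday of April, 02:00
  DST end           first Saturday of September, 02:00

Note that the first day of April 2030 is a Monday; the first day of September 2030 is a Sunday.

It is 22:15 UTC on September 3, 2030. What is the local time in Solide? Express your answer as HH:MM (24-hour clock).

04:45

1 April 2030 is a Monday, so the first Saturday is April 6 and the fourth is April 27.
1 September 2030 is a Sunday, so the first Saturday is September 7.
At the standard offset (UTC+05:30), 22:15 UTC + 5h30m = 03:45 Solide standard time (rolling into the next day, 4 September 2030).
Daylight saving runs 27 April – 7 September; the standard-time date in Solide, September 4, 2030, is inside that window, so Solide is at UTC+06:30.
22:15 UTC + 6h30m = 04:45 local (rolling into the next day, 4 September 2030).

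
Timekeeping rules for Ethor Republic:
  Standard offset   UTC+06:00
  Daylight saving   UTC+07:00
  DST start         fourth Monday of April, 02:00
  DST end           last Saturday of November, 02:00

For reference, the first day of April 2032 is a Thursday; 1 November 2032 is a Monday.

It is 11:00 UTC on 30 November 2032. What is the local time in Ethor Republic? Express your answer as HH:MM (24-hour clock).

17:00

1 April 2032 is a Thursday, so the first Monday is April 5 and the fourth is April 26.
1 November 2032 is a Monday, so Saturdays fall on 6, 13, 20, 27; the last is November 27.
At the standard offset (UTC+06:00), 11:00 UTC + 6h = 17:00 Ethor Republic standard time.
The standard-time date in Ethor Republic, 30 November 2032, does not fall between 26 April and 27 November, so daylight saving is not in effect and Ethor Republic is at UTC+06:00.
11:00 UTC + 6h = 17:00 local.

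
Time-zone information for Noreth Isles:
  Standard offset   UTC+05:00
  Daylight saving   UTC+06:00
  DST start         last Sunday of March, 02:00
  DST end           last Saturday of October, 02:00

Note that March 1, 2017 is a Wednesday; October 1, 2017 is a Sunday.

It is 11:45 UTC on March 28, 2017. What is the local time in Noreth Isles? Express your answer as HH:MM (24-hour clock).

17:45

1 March 2017 is a Wednesday, so Sundays fall on 5, 12, 19, 26; the last is March 26.
1 October 2017 is a Sunday, so Saturdays fall on 7, 14, 21, 28; the last is October 28.
At the standard offset (UTC+05:00), 11:45 UTC + 5h = 16:45 Noreth Isles standard time.
Daylight saving runs 26 March – 28 October; the standard-time date in Noreth Isles, March 28, 2017, is inside that window, so Noreth Isles is at UTC+06:00.
11:45 UTC + 6h = 17:45 local.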